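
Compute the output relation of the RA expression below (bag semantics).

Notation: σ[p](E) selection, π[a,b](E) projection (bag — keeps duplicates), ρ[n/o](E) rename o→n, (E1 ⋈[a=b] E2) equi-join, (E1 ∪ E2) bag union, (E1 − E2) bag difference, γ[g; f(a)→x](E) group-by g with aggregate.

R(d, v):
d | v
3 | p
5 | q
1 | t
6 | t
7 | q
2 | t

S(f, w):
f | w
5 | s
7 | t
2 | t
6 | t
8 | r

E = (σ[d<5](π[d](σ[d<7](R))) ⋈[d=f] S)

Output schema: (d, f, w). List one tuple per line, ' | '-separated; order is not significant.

Subexpression sizes:
  R → 6
  σ[d<7](R) → 5
  π[d](σ[d<7](R)) → 5
  σ[d<5](π[d](σ[d<7](R))) → 3
  S → 5
  (σ[d<5](π[d](σ[d<7](R))) ⋈[d=f] S) → 1

== RESULT ==
d | f | w
2 | 2 | t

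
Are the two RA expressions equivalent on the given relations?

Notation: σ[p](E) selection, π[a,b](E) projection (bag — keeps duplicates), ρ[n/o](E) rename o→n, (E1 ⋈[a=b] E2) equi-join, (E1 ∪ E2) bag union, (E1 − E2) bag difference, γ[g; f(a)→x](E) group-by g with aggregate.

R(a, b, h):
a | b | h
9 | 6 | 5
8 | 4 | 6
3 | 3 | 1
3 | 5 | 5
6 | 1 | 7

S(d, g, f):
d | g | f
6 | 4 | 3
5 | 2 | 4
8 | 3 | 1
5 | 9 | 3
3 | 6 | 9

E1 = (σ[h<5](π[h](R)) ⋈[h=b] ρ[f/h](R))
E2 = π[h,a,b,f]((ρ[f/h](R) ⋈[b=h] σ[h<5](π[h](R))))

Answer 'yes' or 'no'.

E1 per-node cardinality:
  R → 5
  π[h](R) → 5
  σ[h<5](π[h](R)) → 1
  R → 5
  ρ[f/h](R) → 5
  (σ[h<5](π[h](R)) ⋈[h=b] ρ[f/h](R)) → 1
E2 per-node cardinality:
  R → 5
  ρ[f/h](R) → 5
  R → 5
  π[h](R) → 5
  σ[h<5](π[h](R)) → 1
  (ρ[f/h](R) ⋈[b=h] σ[h<5](π[h](R))) → 1
  π[h,a,b,f]((ρ[f/h](R) ⋈[b=h] σ[h<5](π[h](R)))) → 1

E1 and E2 produce the same multiset:
h | a | b | f
1 | 6 | 1 | 7

yes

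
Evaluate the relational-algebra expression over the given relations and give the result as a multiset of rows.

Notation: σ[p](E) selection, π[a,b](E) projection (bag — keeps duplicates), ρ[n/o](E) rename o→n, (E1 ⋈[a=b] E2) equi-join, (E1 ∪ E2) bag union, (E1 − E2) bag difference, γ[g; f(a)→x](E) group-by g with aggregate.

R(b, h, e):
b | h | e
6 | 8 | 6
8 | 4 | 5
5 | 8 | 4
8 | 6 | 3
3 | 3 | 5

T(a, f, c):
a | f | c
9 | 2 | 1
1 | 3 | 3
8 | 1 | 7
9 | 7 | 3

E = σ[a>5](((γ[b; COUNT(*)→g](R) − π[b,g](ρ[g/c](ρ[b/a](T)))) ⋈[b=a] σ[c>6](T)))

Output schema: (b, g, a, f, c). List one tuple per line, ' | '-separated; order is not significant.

Row counts bottom-up:
  R → 5
  γ[b; COUNT(*)→g](R) → 4
  T → 4
  ρ[b/a](T) → 4
  ρ[g/c](ρ[b/a](T)) → 4
  π[b,g](ρ[g/c](ρ[b/a](T))) → 4
  (γ[b; COUNT(*)→g](R) − π[b,g](ρ[g/c](ρ[b/a](T)))) → 4
  T → 4
  σ[c>6](T) → 1
  ((γ[b; COUNT(*)→g](R) − π[b,g](ρ[g/c](ρ[b/a](T)))) ⋈[b=a] σ[c>6](T)) → 1
  σ[a>5](((γ[b; COUNT(*)→g](R) − π[b,g](ρ[g/c](ρ[b/a](T)))) ⋈[b=a] σ[c>6](T))) → 1

== RESULT ==
b | g | a | f | c
8 | 2 | 8 | 1 | 7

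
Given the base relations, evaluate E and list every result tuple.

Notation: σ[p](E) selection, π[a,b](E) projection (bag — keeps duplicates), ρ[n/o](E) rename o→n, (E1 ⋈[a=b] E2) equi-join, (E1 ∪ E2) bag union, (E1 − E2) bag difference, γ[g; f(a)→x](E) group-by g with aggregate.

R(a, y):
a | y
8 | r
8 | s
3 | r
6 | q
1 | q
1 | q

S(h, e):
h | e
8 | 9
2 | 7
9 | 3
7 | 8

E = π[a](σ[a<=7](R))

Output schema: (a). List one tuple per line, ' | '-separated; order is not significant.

Stepwise |·|:
  R → 6
  σ[a<=7](R) → 4
  π[a](σ[a<=7](R)) → 4

== RESULT ==
a
1
1
3
6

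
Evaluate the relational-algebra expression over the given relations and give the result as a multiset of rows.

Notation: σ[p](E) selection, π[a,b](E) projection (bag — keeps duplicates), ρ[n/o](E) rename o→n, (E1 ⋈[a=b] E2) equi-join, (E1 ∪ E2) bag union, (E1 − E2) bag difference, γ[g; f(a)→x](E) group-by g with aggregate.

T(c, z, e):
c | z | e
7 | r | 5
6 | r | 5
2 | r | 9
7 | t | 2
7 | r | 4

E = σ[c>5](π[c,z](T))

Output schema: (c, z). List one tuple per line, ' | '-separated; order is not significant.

Row counts bottom-up:
  T → 5
  π[c,z](T) → 5
  σ[c>5](π[c,z](T)) → 4

== RESULT ==
c | z
6 | r
7 | r
7 | r
7 | t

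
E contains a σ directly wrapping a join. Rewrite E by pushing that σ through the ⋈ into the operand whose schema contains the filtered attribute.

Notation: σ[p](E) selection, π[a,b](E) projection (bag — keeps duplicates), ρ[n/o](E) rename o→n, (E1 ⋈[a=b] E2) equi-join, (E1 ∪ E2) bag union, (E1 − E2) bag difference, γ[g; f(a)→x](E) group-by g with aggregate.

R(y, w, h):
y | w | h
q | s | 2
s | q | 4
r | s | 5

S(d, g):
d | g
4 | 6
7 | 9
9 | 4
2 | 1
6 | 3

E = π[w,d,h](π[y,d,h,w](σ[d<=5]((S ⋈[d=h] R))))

σ filters on d, owned by the left side.
E' = π[w,d,h](π[y,d,h,w]((σ[d<=5](S) ⋈[d=h] R)))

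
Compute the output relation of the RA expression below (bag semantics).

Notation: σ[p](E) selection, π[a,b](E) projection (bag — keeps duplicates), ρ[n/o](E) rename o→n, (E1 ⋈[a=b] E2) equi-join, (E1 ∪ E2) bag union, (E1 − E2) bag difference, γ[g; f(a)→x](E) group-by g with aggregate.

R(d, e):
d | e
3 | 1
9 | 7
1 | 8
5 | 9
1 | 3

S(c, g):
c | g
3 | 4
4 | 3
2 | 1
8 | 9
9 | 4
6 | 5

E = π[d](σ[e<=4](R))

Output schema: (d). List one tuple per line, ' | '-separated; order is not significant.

Per-node cardinality:
  R → 5
  σ[e<=4](R) → 2
  π[d](σ[e<=4](R)) → 2

== RESULT ==
d
1
3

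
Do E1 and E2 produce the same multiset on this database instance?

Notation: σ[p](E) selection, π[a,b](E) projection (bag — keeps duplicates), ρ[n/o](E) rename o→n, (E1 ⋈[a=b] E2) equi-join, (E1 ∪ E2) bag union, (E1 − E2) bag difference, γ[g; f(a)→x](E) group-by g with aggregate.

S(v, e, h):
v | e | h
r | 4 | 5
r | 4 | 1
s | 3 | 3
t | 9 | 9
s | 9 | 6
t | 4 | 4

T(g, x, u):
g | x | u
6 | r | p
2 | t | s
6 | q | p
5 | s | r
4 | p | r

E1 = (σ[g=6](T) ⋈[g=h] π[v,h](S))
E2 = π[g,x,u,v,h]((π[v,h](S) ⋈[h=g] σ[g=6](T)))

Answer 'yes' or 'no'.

E1 stepwise |·|:
  T → 5
  σ[g=6](T) → 2
  S → 6
  π[v,h](S) → 6
  (σ[g=6](T) ⋈[g=h] π[v,h](S)) → 2
E2 stepwise |·|:
  S → 6
  π[v,h](S) → 6
  T → 5
  σ[g=6](T) → 2
  (π[v,h](S) ⋈[h=g] σ[g=6](T)) → 2
  π[g,x,u,v,h]((π[v,h](S) ⋈[h=g] σ[g=6](T))) → 2

E1 and E2 produce the same multiset:
g | x | u | v | h
6 | q | p | s | 6
6 | r | p | s | 6

yes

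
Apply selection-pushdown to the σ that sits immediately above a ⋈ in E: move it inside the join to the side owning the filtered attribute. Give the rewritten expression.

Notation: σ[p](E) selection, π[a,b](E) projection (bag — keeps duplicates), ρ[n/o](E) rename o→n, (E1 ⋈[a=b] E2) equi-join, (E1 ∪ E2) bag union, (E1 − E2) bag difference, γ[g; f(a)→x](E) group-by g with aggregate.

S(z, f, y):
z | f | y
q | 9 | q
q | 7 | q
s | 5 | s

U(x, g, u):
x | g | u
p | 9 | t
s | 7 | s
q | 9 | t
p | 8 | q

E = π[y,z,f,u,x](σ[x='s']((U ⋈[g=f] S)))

σ filters on x, owned by the left side.
E' = π[y,z,f,u,x]((σ[x='s'](U) ⋈[g=f] S))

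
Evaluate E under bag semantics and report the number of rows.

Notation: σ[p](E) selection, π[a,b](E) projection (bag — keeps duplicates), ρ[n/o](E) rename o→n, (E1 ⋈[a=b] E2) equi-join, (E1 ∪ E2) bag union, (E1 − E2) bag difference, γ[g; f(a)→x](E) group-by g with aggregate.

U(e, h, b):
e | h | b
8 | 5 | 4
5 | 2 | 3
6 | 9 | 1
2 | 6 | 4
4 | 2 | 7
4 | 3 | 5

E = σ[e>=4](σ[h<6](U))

Row counts bottom-up:
  U → 6
  σ[h<6](U) → 4
  σ[e>=4](σ[h<6](U)) → 4

|E| = 4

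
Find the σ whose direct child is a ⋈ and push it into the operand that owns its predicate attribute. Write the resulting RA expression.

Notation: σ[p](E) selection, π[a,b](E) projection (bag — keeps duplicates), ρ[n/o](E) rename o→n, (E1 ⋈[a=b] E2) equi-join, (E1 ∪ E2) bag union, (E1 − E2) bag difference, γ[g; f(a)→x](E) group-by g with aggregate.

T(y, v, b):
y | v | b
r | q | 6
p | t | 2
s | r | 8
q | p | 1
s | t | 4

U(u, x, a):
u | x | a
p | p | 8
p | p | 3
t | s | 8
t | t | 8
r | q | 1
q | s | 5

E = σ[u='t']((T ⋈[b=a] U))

σ filters on u, owned by the right side.
E' = (T ⋈[b=a] σ[u='t'](U))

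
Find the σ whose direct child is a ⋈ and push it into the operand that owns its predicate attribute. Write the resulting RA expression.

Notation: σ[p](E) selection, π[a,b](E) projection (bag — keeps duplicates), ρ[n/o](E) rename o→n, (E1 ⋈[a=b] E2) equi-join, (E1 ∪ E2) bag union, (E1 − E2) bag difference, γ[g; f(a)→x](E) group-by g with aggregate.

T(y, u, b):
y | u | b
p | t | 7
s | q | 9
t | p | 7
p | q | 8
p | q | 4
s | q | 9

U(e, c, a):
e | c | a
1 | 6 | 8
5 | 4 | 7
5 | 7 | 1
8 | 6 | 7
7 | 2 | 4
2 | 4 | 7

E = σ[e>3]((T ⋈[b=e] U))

σ filters on e, owned by the right side.
E' = (T ⋈[b=e] σ[e>3](U))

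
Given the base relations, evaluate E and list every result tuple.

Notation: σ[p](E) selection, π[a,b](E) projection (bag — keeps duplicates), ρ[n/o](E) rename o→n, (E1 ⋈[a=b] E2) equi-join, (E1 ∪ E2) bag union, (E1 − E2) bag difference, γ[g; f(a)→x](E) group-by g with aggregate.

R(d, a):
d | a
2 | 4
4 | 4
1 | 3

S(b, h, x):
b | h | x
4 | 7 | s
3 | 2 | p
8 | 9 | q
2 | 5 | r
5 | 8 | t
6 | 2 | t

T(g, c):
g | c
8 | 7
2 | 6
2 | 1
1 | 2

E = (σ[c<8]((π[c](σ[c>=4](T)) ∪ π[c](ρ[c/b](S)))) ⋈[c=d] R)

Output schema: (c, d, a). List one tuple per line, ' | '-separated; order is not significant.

Stepwise |·|:
  T → 4
  σ[c>=4](T) → 2
  π[c](σ[c>=4](T)) → 2
  S → 6
  ρ[c/b](S) → 6
  π[c](ρ[c/b](S)) → 6
  (π[c](σ[c>=4](T)) ∪ π[c](ρ[c/b](S))) → 8
  σ[c<8]((π[c](σ[c>=4](T)) ∪ π[c](ρ[c/b](S)))) → 7
  R → 3
  (σ[c<8]((π[c](σ[c>=4](T)) ∪ π[c](ρ[c/b](S)))) ⋈[c=d] R) → 2

== RESULT ==
c | d | a
2 | 2 | 4
4 | 4 | 4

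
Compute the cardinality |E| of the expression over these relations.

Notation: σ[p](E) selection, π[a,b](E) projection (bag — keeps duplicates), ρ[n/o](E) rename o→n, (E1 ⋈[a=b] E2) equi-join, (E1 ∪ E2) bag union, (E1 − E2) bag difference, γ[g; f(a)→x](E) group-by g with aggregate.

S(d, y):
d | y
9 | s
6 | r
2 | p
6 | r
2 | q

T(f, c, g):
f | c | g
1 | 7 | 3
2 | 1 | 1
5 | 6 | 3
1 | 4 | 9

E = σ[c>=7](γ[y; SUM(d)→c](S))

Stepwise |·|:
  S → 5
  γ[y; SUM(d)→c](S) → 4
  σ[c>=7](γ[y; SUM(d)→c](S)) → 2

|E| = 2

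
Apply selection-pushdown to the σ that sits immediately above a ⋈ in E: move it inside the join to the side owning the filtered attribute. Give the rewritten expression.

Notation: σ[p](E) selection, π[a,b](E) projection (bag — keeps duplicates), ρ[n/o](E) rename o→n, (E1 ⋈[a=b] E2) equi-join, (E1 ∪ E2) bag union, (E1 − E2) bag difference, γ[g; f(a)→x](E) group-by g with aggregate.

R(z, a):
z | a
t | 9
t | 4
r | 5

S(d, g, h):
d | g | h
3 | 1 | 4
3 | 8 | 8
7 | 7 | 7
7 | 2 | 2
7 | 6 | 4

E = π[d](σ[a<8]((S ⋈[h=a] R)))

σ filters on a, owned by the right side.
E' = π[d]((S ⋈[h=a] σ[a<8](R)))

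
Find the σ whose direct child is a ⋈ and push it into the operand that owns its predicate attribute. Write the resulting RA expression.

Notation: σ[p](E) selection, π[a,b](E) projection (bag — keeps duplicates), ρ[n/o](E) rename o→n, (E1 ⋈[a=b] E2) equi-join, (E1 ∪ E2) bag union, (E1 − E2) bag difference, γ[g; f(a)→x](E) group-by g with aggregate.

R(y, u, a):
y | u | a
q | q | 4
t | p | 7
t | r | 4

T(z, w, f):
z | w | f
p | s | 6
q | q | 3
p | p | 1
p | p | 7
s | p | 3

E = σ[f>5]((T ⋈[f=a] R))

σ filters on f, owned by the left side.
E' = (σ[f>5](T) ⋈[f=a] R)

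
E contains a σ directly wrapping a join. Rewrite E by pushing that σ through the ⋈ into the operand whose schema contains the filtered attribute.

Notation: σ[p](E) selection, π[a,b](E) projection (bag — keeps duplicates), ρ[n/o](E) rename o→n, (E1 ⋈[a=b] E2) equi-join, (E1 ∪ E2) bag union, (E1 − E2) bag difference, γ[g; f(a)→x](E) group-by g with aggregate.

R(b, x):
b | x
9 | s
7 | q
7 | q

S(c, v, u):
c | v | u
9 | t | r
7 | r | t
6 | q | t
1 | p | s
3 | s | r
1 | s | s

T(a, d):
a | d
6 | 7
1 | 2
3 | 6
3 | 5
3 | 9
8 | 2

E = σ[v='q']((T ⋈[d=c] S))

σ filters on v, owned by the right side.
E' = (T ⋈[d=c] σ[v='q'](S))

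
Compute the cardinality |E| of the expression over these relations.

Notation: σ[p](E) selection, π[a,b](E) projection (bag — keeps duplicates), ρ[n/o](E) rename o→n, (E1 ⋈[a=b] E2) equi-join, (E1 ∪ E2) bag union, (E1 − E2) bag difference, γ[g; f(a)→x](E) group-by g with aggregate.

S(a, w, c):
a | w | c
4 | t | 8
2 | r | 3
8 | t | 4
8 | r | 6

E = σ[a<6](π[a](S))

Subexpression sizes:
  S → 4
  π[a](S) → 4
  σ[a<6](π[a](S)) → 2

|E| = 2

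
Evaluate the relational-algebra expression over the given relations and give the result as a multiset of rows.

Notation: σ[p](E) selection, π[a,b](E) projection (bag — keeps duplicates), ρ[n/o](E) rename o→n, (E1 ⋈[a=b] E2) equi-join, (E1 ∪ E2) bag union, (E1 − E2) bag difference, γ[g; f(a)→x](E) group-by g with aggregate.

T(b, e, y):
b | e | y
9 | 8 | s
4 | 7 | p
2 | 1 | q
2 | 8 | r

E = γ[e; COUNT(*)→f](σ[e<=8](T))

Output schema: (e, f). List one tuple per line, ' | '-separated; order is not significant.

Row counts bottom-up:
  T → 4
  σ[e<=8](T) → 4
  γ[e; COUNT(*)→f](σ[e<=8](T)) → 3

== RESULT ==
e | f
1 | 1
7 | 1
8 | 2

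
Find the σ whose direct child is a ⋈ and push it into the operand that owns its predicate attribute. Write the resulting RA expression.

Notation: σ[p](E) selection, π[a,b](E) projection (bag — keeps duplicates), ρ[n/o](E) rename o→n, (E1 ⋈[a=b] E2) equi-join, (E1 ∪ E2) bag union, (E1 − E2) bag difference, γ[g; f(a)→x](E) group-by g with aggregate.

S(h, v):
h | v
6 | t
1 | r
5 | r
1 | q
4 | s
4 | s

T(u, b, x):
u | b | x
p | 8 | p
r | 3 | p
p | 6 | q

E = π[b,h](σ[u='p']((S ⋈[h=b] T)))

σ filters on u, owned by the right side.
E' = π[b,h]((S ⋈[h=b] σ[u='p'](T)))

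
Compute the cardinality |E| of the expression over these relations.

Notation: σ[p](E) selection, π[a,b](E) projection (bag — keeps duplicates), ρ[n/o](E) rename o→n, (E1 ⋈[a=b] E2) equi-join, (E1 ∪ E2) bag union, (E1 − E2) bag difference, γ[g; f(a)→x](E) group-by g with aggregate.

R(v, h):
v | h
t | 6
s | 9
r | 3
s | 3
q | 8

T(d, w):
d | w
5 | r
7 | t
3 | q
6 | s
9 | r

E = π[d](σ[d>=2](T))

Per-node cardinality:
  T → 5
  σ[d>=2](T) → 5
  π[d](σ[d>=2](T)) → 5

|E| = 5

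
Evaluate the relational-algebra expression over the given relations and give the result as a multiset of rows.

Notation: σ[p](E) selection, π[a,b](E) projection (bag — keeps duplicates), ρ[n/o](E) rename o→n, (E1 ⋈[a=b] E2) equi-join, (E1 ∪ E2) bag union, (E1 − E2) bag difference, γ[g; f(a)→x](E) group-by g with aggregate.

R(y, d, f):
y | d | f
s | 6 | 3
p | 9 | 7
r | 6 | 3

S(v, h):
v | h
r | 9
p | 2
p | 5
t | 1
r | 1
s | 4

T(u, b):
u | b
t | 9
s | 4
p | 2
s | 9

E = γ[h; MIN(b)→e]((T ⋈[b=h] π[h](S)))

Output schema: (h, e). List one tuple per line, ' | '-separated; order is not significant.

Subexpression sizes:
  T → 4
  S → 6
  π[h](S) → 6
  (T ⋈[b=h] π[h](S)) → 4
  γ[h; MIN(b)→e]((T ⋈[b=h] π[h](S))) → 3

== RESULT ==
h | e
2 | 2
4 | 4
9 | 9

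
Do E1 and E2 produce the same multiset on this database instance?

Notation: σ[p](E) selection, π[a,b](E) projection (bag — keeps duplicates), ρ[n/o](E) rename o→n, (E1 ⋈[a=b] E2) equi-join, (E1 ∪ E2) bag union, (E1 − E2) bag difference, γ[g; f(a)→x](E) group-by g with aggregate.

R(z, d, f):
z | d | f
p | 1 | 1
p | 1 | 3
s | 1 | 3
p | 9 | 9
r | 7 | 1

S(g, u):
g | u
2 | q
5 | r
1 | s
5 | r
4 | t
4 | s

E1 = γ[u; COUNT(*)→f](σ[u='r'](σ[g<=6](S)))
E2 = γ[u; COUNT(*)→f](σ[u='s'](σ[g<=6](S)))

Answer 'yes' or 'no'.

E1 subexpression sizes:
  S → 6
  σ[g<=6](S) → 6
  σ[u='r'](σ[g<=6](S)) → 2
  γ[u; COUNT(*)→f](σ[u='r'](σ[g<=6](S))) → 1
E2 subexpression sizes:
  S → 6
  σ[g<=6](S) → 6
  σ[u='s'](σ[g<=6](S)) → 2
  γ[u; COUNT(*)→f](σ[u='s'](σ[g<=6](S))) → 1

E1 result:
u | f
r | 2
E2 result:
u | f
s | 2
Witness: ('r', 2) appears 1× in E1 but 0× in E2.

no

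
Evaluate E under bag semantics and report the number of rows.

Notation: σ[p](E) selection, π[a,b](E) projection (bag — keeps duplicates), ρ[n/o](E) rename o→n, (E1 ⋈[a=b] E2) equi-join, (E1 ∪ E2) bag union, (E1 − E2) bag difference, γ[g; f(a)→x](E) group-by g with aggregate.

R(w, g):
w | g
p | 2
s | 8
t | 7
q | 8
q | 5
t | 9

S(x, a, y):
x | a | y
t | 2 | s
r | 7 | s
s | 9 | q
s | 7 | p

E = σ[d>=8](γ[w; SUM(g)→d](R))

Per-node cardinality:
  R → 6
  γ[w; SUM(g)→d](R) → 4
  σ[d>=8](γ[w; SUM(g)→d](R)) → 3

|E| = 3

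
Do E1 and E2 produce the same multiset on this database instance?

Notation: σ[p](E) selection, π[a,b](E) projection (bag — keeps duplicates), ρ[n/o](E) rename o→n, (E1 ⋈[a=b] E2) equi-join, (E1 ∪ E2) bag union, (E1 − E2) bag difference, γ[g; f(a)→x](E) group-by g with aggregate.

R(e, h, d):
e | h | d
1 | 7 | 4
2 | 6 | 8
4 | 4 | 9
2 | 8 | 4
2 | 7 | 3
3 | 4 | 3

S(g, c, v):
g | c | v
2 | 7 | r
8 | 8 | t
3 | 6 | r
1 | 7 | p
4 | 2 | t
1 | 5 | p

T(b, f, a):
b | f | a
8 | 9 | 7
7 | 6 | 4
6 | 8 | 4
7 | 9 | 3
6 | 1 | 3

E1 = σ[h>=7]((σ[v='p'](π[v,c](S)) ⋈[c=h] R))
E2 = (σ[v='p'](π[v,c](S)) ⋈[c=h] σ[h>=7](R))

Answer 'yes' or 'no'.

E1 subexpression sizes:
  S → 6
  π[v,c](S) → 6
  σ[v='p'](π[v,c](S)) → 2
  R → 6
  (σ[v='p'](π[v,c](S)) ⋈[c=h] R) → 2
  σ[h>=7]((σ[v='p'](π[v,c](S)) ⋈[c=h] R)) → 2
E2 subexpression sizes:
  S → 6
  π[v,c](S) → 6
  σ[v='p'](π[v,c](S)) → 2
  R → 6
  σ[h>=7](R) → 3
  (σ[v='p'](π[v,c](S)) ⋈[c=h] σ[h>=7](R)) → 2

E1 and E2 produce the same multiset:
v | c | e | h | d
p | 7 | 1 | 7 | 4
p | 7 | 2 | 7 | 3

yes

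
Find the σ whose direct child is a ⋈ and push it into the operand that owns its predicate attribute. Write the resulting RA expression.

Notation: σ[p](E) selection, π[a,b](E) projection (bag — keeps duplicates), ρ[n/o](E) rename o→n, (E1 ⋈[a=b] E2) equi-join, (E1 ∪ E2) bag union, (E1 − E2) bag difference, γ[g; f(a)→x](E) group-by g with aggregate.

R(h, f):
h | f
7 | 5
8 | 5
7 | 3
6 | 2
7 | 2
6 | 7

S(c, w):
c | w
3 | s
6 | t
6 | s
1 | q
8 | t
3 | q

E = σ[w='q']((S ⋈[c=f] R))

σ filters on w, owned by the left side.
E' = (σ[w='q'](S) ⋈[c=f] R)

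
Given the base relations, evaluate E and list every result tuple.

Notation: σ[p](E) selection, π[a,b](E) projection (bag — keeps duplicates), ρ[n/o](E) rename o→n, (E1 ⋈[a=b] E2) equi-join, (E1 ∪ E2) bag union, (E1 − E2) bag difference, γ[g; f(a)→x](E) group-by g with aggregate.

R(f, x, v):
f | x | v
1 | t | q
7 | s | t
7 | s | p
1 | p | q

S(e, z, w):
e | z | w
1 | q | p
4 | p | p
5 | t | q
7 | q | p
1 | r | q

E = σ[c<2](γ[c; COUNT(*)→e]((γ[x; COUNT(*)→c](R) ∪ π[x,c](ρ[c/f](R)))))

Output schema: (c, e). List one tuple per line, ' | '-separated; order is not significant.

Stepwise |·|:
  R → 4
  γ[x; COUNT(*)→c](R) → 3
  R → 4
  ρ[c/f](R) → 4
  π[x,c](ρ[c/f](R)) → 4
  (γ[x; COUNT(*)→c](R) ∪ π[x,c](ρ[c/f](R))) → 7
  γ[c; COUNT(*)→e]((γ[x; COUNT(*)→c](R) ∪ π[x,c](ρ[c/f](R)))) → 3
  σ[c<2](γ[c; COUNT(*)→e]((γ[x; COUNT(*)→c](R) ∪ π[x,c](ρ[c/f](R))))) → 1

== RESULT ==
c | e
1 | 4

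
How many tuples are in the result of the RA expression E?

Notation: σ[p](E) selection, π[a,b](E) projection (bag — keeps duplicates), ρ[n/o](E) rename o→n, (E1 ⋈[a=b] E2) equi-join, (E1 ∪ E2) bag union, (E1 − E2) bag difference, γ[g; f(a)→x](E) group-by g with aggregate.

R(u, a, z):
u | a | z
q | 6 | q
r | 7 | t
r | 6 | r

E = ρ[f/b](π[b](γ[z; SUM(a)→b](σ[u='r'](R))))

Subexpression sizes:
  R → 3
  σ[u='r'](R) → 2
  γ[z; SUM(a)→b](σ[u='r'](R)) → 2
  π[b](γ[z; SUM(a)→b](σ[u='r'](R))) → 2
  ρ[f/b](π[b](γ[z; SUM(a)→b](σ[u='r'](R)))) → 2

|E| = 2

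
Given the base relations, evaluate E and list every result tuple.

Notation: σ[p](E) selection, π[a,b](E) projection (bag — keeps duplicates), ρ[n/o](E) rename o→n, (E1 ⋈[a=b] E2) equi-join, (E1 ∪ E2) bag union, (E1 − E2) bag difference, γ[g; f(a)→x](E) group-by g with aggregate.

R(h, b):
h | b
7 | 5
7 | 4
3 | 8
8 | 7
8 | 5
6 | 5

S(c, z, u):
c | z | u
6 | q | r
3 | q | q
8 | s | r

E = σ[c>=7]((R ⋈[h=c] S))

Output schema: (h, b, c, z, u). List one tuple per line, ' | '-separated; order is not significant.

Row counts bottom-up:
  R → 6
  S → 3
  (R ⋈[h=c] S) → 4
  σ[c>=7]((R ⋈[h=c] S)) → 2

== RESULT ==
h | b | c | z | u
8 | 5 | 8 | s | r
8 | 7 | 8 | s | r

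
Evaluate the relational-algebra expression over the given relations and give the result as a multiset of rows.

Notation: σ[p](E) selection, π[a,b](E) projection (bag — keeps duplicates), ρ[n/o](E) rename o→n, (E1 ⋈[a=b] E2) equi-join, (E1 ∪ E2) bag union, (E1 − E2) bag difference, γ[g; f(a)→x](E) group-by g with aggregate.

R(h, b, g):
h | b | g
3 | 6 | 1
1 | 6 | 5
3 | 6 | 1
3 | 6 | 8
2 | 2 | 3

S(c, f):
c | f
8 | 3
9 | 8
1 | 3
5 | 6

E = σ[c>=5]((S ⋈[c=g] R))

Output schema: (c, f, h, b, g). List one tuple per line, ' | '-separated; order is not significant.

Per-node cardinality:
  S → 4
  R → 5
  (S ⋈[c=g] R) → 4
  σ[c>=5]((S ⋈[c=g] R)) → 2

== RESULT ==
c | f | h | b | g
5 | 6 | 1 | 6 | 5
8 | 3 | 3 | 6 | 8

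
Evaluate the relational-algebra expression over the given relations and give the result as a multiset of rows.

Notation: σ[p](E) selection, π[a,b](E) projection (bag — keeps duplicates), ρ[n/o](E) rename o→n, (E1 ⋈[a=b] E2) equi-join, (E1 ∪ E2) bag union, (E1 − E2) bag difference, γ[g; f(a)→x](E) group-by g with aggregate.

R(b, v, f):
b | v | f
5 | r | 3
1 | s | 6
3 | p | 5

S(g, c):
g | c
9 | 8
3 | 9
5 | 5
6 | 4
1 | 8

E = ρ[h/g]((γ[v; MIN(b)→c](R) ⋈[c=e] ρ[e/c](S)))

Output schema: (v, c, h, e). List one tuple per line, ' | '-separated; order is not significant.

Stepwise |·|:
  R → 3
  γ[v; MIN(b)→c](R) → 3
  S → 5
  ρ[e/c](S) → 5
  (γ[v; MIN(b)→c](R) ⋈[c=e] ρ[e/c](S)) → 1
  ρ[h/g]((γ[v; MIN(b)→c](R) ⋈[c=e] ρ[e/c](S))) → 1

== RESULT ==
v | c | h | e
r | 5 | 5 | 5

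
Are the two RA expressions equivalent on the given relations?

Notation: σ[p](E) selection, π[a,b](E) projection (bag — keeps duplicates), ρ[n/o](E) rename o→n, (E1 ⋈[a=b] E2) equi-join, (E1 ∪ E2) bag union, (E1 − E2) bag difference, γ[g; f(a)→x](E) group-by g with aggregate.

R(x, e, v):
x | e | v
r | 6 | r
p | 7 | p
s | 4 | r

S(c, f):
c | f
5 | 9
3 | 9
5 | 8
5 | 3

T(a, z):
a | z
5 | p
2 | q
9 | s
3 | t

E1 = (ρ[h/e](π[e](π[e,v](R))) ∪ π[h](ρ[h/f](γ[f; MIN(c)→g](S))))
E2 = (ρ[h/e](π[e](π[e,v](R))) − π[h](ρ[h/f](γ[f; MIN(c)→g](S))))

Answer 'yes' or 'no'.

E1 per-node cardinality:
  R → 3
  π[e,v](R) → 3
  π[e](π[e,v](R)) → 3
  ρ[h/e](π[e](π[e,v](R))) → 3
  S → 4
  γ[f; MIN(c)→g](S) → 3
  ρ[h/f](γ[f; MIN(c)→g](S)) → 3
  π[h](ρ[h/f](γ[f; MIN(c)→g](S))) → 3
  (ρ[h/e](π[e](π[e,v](R))) ∪ π[h](ρ[h/f](γ[f; MIN(c)→g](S)))) → 6
E2 per-node cardinality:
  R → 3
  π[e,v](R) → 3
  π[e](π[e,v](R)) → 3
  ρ[h/e](π[e](π[e,v](R))) → 3
  S → 4
  γ[f; MIN(c)→g](S) → 3
  ρ[h/f](γ[f; MIN(c)→g](S)) → 3
  π[h](ρ[h/f](γ[f; MIN(c)→g](S))) → 3
  (ρ[h/e](π[e](π[e,v](R))) − π[h](ρ[h/f](γ[f; MIN(c)→g](S)))) → 3

E1 result:
h
3
4
6
7
8
9
E2 result:
h
4
6
7
Witness: (8,) appears 1× in E1 but 0× in E2.

no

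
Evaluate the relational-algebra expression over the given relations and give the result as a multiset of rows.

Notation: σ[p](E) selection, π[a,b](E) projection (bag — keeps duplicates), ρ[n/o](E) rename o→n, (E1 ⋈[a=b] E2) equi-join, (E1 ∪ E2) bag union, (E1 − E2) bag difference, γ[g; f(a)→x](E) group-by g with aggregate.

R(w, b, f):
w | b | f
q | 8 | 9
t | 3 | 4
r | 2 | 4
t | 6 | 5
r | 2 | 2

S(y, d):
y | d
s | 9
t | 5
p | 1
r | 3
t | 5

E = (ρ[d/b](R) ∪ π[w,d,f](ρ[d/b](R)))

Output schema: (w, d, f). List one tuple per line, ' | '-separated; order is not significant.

Per-node cardinality:
  R → 5
  ρ[d/b](R) → 5
  R → 5
  ρ[d/b](R) → 5
  π[w,d,f](ρ[d/b](R)) → 5
  (ρ[d/b](R) ∪ π[w,d,f](ρ[d/b](R))) → 10

== RESULT ==
w | d | f
q | 8 | 9
q | 8 | 9
r | 2 | 2
r | 2 | 2
r | 2 | 4
r | 2 | 4
t | 3 | 4
t | 3 | 4
t | 6 | 5
t | 6 | 5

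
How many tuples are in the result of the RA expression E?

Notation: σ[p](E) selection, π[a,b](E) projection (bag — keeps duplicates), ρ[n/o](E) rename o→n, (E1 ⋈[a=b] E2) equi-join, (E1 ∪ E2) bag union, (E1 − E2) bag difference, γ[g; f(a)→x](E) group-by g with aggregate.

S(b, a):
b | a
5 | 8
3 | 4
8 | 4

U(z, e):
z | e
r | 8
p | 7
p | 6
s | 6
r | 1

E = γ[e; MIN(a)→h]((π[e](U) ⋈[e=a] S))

Row counts bottom-up:
  U → 5
  π[e](U) → 5
  S → 3
  (π[e](U) ⋈[e=a] S) → 1
  γ[e; MIN(a)→h]((π[e](U) ⋈[e=a] S)) → 1

|E| = 1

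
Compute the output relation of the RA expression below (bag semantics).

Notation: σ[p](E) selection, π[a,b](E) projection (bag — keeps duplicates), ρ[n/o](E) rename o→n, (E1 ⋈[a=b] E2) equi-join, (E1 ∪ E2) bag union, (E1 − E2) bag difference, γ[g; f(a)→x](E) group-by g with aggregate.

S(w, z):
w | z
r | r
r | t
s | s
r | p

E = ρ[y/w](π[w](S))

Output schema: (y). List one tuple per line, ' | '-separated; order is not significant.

Stepwise |·|:
  S → 4
  π[w](S) → 4
  ρ[y/w](π[w](S)) → 4

== RESULT ==
y
r
r
r
s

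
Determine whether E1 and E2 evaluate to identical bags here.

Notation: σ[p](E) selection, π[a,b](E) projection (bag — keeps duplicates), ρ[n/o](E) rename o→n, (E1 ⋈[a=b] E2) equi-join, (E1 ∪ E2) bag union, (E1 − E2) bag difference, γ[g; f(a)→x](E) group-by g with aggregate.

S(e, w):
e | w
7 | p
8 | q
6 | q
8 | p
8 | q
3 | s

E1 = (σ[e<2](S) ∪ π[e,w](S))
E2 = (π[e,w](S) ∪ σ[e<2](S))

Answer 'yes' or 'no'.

E1 per-node cardinality:
  S → 6
  σ[e<2](S) → 0
  S → 6
  π[e,w](S) → 6
  (σ[e<2](S) ∪ π[e,w](S)) → 6
E2 per-node cardinality:
  S → 6
  π[e,w](S) → 6
  S → 6
  σ[e<2](S) → 0
  (π[e,w](S) ∪ σ[e<2](S)) → 6

E1 and E2 produce the same multiset:
e | w
3 | s
6 | q
7 | p
8 | p
8 | q
8 | q

yes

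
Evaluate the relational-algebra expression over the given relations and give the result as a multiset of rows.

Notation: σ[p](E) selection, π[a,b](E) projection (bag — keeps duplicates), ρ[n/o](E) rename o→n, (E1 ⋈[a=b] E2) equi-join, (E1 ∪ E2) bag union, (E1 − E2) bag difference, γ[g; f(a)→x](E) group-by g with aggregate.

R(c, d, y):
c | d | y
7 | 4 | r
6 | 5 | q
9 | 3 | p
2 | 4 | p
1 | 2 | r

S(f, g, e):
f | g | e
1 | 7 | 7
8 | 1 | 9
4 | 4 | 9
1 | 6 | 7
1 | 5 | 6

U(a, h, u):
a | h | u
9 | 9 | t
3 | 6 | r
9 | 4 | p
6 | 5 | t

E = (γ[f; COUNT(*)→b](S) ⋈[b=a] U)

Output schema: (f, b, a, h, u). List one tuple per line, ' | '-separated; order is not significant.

Per-node cardinality:
  S → 5
  γ[f; COUNT(*)→b](S) → 3
  U → 4
  (γ[f; COUNT(*)→b](S) ⋈[b=a] U) → 1

== RESULT ==
f | b | a | h | u
1 | 3 | 3 | 6 | r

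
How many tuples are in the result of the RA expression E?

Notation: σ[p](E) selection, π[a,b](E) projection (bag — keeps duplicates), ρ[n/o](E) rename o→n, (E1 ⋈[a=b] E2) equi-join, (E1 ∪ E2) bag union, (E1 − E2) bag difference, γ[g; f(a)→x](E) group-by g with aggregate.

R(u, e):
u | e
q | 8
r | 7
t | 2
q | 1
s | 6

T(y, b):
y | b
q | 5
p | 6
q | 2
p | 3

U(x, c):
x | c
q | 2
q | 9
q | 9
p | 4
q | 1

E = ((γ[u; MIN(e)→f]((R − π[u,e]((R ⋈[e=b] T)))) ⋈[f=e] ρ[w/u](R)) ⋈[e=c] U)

Per-node cardinality:
  R → 5
  R → 5
  T → 4
  (R ⋈[e=b] T) → 2
  π[u,e]((R ⋈[e=b] T)) → 2
  (R − π[u,e]((R ⋈[e=b] T))) → 3
  γ[u; MIN(e)→f]((R − π[u,e]((R ⋈[e=b] T)))) → 2
  R → 5
  ρ[w/u](R) → 5
  (γ[u; MIN(e)→f]((R − π[u,e]((R ⋈[e=b] T)))) ⋈[f=e] ρ[w/u](R)) → 2
  U → 5
  ((γ[u; MIN(e)→f]((R − π[u,e]((R ⋈[e=b] T)))) ⋈[f=e] ρ[w/u](R)) ⋈[e=c] U) → 1

|E| = 1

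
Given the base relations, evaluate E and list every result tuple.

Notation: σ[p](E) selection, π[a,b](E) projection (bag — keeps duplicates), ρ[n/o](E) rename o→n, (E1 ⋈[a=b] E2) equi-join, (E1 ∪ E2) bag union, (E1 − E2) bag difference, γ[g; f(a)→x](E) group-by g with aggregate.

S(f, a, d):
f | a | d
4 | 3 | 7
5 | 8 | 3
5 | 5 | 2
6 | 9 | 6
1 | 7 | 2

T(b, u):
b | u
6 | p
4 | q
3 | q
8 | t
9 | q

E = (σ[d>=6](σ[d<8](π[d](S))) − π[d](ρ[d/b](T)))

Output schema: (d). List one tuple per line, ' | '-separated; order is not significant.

Stepwise |·|:
  S → 5
  π[d](S) → 5
  σ[d<8](π[d](S)) → 5
  σ[d>=6](σ[d<8](π[d](S))) → 2
  T → 5
  ρ[d/b](T) → 5
  π[d](ρ[d/b](T)) → 5
  (σ[d>=6](σ[d<8](π[d](S))) − π[d](ρ[d/b](T))) → 1

== RESULT ==
d
7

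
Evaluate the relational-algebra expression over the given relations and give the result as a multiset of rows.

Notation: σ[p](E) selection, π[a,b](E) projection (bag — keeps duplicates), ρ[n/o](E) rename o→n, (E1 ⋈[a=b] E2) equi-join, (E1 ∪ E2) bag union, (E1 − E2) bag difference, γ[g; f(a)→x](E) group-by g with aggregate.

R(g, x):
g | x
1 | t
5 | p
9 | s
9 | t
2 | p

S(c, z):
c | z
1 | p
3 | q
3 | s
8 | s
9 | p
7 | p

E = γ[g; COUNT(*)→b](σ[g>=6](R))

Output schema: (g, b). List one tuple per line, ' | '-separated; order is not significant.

Subexpression sizes:
  R → 5
  σ[g>=6](R) → 2
  γ[g; COUNT(*)→b](σ[g>=6](R)) → 1

== RESULT ==
g | b
9 | 2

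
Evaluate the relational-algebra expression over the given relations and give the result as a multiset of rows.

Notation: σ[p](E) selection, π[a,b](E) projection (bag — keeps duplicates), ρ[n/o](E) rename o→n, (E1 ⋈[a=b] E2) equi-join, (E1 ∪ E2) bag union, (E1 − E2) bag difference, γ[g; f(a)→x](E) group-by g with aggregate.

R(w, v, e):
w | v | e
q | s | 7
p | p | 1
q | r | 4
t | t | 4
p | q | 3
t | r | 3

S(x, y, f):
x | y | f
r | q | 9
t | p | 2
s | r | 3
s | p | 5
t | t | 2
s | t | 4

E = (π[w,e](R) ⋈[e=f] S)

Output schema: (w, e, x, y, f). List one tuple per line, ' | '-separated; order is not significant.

Per-node cardinality:
  R → 6
  π[w,e](R) → 6
  S → 6
  (π[w,e](R) ⋈[e=f] S) → 4

== RESULT ==
w | e | x | y | f
p | 3 | s | r | 3
q | 4 | s | t | 4
t | 3 | s | r | 3
t | 4 | s | t | 4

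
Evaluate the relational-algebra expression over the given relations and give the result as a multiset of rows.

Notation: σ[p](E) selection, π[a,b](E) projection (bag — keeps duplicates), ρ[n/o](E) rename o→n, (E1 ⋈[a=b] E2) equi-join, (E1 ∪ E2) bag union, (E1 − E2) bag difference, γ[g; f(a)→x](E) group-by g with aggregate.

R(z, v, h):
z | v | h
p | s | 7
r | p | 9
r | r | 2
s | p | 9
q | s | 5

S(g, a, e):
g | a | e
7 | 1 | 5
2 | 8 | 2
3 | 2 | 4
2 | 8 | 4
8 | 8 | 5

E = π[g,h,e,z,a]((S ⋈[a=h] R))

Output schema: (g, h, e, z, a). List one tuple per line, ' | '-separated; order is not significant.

Per-node cardinality:
  S → 5
  R → 5
  (S ⋈[a=h] R) → 1
  π[g,h,e,z,a]((S ⋈[a=h] R)) → 1

== RESULT ==
g | h | e | z | a
3 | 2 | 4 | r | 2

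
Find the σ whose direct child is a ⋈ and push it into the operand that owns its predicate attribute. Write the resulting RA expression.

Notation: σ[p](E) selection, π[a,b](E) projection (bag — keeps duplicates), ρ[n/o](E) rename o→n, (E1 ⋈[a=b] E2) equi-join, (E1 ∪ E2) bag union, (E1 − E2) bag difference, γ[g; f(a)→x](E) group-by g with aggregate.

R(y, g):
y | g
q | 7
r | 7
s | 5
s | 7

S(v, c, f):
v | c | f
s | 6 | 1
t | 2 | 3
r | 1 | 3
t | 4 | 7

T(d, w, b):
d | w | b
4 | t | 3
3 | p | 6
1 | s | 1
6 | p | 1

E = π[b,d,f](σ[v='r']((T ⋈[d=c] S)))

σ filters on v, owned by the right side.
E' = π[b,d,f]((T ⋈[d=c] σ[v='r'](S)))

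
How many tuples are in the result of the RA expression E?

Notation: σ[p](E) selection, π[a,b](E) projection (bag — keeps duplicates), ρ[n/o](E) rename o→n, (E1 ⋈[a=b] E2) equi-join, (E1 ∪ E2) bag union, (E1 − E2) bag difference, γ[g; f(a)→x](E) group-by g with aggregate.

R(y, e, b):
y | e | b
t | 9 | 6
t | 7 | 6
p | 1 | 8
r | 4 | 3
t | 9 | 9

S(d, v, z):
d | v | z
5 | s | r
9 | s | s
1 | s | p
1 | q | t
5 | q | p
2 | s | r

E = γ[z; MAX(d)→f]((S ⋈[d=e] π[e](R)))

Subexpression sizes:
  S → 6
  R → 5
  π[e](R) → 5
  (S ⋈[d=e] π[e](R)) → 4
  γ[z; MAX(d)→f]((S ⋈[d=e] π[e](R))) → 3

|E| = 3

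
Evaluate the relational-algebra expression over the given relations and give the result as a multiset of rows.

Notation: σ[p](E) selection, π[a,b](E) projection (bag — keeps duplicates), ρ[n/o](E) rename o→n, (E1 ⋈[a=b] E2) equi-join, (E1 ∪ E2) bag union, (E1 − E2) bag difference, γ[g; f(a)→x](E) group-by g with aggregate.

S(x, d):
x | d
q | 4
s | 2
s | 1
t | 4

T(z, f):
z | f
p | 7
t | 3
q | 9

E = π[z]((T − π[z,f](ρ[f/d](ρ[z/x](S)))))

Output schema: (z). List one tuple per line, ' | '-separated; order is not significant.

Subexpression sizes:
  T → 3
  S → 4
  ρ[z/x](S) → 4
  ρ[f/d](ρ[z/x](S)) → 4
  π[z,f](ρ[f/d](ρ[z/x](S))) → 4
  (T − π[z,f](ρ[f/d](ρ[z/x](S)))) → 3
  π[z]((T − π[z,f](ρ[f/d](ρ[z/x](S))))) → 3

== RESULT ==
z
p
q
t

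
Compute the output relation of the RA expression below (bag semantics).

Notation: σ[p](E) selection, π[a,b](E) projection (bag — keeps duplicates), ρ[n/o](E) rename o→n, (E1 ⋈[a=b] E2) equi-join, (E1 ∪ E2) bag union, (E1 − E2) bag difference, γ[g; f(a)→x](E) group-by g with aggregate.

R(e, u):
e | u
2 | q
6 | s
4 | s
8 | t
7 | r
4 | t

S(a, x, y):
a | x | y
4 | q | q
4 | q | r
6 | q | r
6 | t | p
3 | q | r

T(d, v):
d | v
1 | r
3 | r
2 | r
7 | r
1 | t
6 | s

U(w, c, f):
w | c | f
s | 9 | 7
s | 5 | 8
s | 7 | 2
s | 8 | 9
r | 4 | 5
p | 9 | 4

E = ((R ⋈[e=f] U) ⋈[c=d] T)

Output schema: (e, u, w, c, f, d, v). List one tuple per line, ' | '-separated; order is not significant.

Subexpression sizes:
  R → 6
  U → 6
  (R ⋈[e=f] U) → 5
  T → 6
  ((R ⋈[e=f] U) ⋈[c=d] T) → 1

== RESULT ==
e | u | w | c | f | d | v
2 | q | s | 7 | 2 | 7 | r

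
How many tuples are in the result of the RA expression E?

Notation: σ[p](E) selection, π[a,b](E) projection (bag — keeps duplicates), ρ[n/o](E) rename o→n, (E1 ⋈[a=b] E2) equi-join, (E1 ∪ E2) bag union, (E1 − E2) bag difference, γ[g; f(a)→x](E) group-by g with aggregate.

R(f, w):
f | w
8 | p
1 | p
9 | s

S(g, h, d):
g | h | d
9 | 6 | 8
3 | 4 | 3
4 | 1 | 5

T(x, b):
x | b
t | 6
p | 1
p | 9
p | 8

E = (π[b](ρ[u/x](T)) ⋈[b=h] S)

Row counts bottom-up:
  T → 4
  ρ[u/x](T) → 4
  π[b](ρ[u/x](T)) → 4
  S → 3
  (π[b](ρ[u/x](T)) ⋈[b=h] S) → 2

|E| = 2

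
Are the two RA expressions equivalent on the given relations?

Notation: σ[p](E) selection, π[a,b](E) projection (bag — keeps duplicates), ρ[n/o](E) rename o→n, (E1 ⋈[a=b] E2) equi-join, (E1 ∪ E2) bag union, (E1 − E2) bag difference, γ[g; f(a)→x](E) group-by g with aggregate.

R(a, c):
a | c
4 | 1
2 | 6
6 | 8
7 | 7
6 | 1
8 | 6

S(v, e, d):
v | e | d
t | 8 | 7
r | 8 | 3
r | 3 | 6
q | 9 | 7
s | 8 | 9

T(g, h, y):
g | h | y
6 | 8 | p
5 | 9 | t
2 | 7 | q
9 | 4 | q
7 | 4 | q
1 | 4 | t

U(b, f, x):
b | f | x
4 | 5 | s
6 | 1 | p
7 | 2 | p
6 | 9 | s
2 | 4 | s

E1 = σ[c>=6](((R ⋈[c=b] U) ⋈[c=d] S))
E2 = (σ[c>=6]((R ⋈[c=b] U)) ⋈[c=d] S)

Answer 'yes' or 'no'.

E1 subexpression sizes:
  R → 6
  U → 5
  (R ⋈[c=b] U) → 5
  S → 5
  ((R ⋈[c=b] U) ⋈[c=d] S) → 6
  σ[c>=6](((R ⋈[c=b] U) ⋈[c=d] S)) → 6
E2 subexpression sizes:
  R → 6
  U → 5
  (R ⋈[c=b] U) → 5
  σ[c>=6]((R ⋈[c=b] U)) → 5
  S → 5
  (σ[c>=6]((R ⋈[c=b] U)) ⋈[c=d] S) → 6

E1 and E2 produce the same multiset:
a | c | b | f | x | v | e | d
2 | 6 | 6 | 1 | p | r | 3 | 6
2 | 6 | 6 | 9 | s | r | 3 | 6
7 | 7 | 7 | 2 | p | q | 9 | 7
7 | 7 | 7 | 2 | p | t | 8 | 7
8 | 6 | 6 | 1 | p | r | 3 | 6
8 | 6 | 6 | 9 | s | r | 3 | 6

yes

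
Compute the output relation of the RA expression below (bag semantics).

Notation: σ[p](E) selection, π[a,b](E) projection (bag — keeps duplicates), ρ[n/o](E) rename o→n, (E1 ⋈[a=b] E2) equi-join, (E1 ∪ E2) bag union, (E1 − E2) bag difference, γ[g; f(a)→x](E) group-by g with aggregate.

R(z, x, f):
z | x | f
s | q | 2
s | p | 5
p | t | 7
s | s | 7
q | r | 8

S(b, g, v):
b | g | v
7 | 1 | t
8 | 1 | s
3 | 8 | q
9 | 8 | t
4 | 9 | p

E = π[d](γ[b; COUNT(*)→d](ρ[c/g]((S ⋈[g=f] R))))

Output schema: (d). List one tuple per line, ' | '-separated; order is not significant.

Stepwise |·|:
  S → 5
  R → 5
  (S ⋈[g=f] R) → 2
  ρ[c/g]((S ⋈[g=f] R)) → 2
  γ[b; COUNT(*)→d](ρ[c/g]((S ⋈[g=f] R))) → 2
  π[d](γ[b; COUNT(*)→d](ρ[c/g]((S ⋈[g=f] R)))) → 2

== RESULT ==
d
1
1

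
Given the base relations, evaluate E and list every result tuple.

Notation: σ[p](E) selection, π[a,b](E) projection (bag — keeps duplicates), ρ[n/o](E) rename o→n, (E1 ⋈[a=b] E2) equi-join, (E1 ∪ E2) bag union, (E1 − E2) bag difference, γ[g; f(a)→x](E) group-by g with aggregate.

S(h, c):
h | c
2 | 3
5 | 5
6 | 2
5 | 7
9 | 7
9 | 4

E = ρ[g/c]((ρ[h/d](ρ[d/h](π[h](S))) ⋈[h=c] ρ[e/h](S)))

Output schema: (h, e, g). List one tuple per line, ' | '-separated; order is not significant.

Row counts bottom-up:
  S → 6
  π[h](S) → 6
  ρ[d/h](π[h](S)) → 6
  ρ[h/d](ρ[d/h](π[h](S))) → 6
  S → 6
  ρ[e/h](S) → 6
  (ρ[h/d](ρ[d/h](π[h](S))) ⋈[h=c] ρ[e/h](S)) → 3
  ρ[g/c]((ρ[h/d](ρ[d/h](π[h](S))) ⋈[h=c] ρ[e/h](S))) → 3

== RESULT ==
h | e | g
2 | 6 | 2
5 | 5 | 5
5 | 5 | 5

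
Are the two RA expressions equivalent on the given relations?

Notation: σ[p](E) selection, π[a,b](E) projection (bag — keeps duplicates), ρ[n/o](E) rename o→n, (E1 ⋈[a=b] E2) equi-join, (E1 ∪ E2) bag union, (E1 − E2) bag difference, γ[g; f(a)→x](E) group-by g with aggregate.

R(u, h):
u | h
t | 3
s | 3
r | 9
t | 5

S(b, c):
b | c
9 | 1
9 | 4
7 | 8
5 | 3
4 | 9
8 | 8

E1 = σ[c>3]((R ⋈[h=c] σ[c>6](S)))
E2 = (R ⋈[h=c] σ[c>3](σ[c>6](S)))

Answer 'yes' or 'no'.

E1 subexpression sizes:
  R → 4
  S → 6
  σ[c>6](S) → 3
  (R ⋈[h=c] σ[c>6](S)) → 1
  σ[c>3]((R ⋈[h=c] σ[c>6](S))) → 1
E2 subexpression sizes:
  R → 4
  S → 6
  σ[c>6](S) → 3
  σ[c>3](σ[c>6](S)) → 3
  (R ⋈[h=c] σ[c>3](σ[c>6](S))) → 1

E1 and E2 produce the same multiset:
u | h | b | c
r | 9 | 4 | 9

yes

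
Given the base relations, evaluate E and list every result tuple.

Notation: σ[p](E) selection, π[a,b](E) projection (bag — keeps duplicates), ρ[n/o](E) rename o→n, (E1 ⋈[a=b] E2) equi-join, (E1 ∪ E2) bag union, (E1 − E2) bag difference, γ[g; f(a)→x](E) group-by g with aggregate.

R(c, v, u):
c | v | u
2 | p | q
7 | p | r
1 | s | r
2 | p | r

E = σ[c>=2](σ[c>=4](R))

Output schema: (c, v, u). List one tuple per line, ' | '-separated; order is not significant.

Row counts bottom-up:
  R → 4
  σ[c>=4](R) → 1
  σ[c>=2](σ[c>=4](R)) → 1

== RESULT ==
c | v | u
7 | p | r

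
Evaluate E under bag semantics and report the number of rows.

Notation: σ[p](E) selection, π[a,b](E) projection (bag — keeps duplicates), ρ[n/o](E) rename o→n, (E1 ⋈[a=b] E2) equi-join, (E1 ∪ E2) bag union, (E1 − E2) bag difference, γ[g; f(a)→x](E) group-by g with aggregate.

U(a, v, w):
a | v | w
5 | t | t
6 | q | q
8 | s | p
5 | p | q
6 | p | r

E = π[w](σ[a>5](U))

Per-node cardinality:
  U → 5
  σ[a>5](U) → 3
  π[w](σ[a>5](U)) → 3

|E| = 3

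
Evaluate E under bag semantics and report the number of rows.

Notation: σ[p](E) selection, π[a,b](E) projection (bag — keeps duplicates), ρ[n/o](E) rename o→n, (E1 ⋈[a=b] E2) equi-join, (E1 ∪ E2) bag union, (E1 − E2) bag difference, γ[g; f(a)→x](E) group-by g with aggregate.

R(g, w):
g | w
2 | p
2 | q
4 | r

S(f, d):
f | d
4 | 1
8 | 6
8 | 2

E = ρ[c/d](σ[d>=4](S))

Stepwise |·|:
  S → 3
  σ[d>=4](S) → 1
  ρ[c/d](σ[d>=4](S)) → 1

|E| = 1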